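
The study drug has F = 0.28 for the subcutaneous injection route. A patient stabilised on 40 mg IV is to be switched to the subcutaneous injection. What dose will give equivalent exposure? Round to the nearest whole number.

D_subcutaneous = 143 mg

For equal systemic exposure: F × D_ev = D_iv
D_ev = D_iv / F = 40 / 0.28 = 142.857 mg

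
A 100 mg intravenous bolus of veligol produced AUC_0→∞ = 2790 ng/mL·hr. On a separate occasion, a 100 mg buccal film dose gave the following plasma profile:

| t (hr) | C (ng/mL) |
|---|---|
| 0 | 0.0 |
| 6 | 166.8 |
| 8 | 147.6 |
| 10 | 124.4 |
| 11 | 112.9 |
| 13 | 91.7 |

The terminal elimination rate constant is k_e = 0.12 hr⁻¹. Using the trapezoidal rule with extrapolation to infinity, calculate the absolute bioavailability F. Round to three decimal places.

Trapezoidal AUC_0→13 (buccal film):
  [0→6]: (0.0+166.8)/2 × 6 = 500.4
  [6→8]: (166.8+147.6)/2 × 2 = 314.4
  [8→10]: (147.6+124.4)/2 × 2 = 272.0
  [10→11]: (124.4+112.9)/2 × 1 = 118.65
  [11→13]: (112.9+91.7)/2 × 2 = 204.6
  Sum = 1410.05 ng/mL·hr
Tail: C_last/k_e = 91.7/0.12 = 764.167
AUC_0→∞ (buccal film) = 1410.05 + 764.167 = 2174.217 ng/mL·hr
F = (AUC_ev/D_ev)/(AUC_iv/D_iv) = (2174.217/100)/(2790/100) = 21.74217/27.9 = 0.7793

F = 0.779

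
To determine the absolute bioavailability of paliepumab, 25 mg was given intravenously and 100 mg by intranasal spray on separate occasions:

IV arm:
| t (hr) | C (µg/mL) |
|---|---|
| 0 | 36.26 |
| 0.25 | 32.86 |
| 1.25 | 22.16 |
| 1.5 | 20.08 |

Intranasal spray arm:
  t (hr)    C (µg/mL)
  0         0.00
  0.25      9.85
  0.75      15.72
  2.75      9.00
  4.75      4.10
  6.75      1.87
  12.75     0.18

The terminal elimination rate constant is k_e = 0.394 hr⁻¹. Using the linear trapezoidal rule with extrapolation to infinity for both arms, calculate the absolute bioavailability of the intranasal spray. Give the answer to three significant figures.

Trapezoidal AUC_0→1.5 (IV):
  [0→0.25]: (36.26+32.86)/2 × 0.25 = 8.64
  [0.25→1.25]: (32.86+22.16)/2 × 1 = 27.51
  [1.25→1.5]: (22.16+20.08)/2 × 0.25 = 5.28
  Sum = 41.43 µg/mL·hr
IV tail: 20.08/0.394 = 50.964; AUC_iv,0→∞ = 41.43 + 50.964 = 92.394 µg/mL·hr
Trapezoidal AUC_0→12.75 (intranasal spray):
  [0→0.25]: (0.00+9.85)/2 × 0.25 = 1.23125
  [0.25→0.75]: (9.85+15.72)/2 × 0.5 = 6.3925
  [0.75→2.75]: (15.72+9.00)/2 × 2 = 24.72
  [2.75→4.75]: (9.00+4.10)/2 × 2 = 13.1
  [4.75→6.75]: (4.10+1.87)/2 × 2 = 5.97
  [6.75→12.75]: (1.87+0.18)/2 × 6 = 6.15
  Sum = 57.56375 µg/mL·hr
intranasal spray tail: 0.18/0.394 = 0.457; AUC_ev,0→∞ = 57.56375 + 0.457 = 58.02075 µg/mL·hr
F = (AUC_ev/D_ev)/(AUC_iv/D_iv) = (58.02075/100)/(92.394/25) = 0.5802075/3.69576 = 0.1570

F = 0.157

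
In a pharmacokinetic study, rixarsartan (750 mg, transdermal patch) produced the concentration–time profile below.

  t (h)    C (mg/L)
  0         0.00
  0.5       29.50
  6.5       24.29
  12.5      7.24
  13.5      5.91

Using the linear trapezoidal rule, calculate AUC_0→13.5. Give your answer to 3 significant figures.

Trapezoidal AUC_0→13.5:
  [0→0.5]: (0.00+29.50)/2 × 0.5 = 7.375
  [0.5→6.5]: (29.50+24.29)/2 × 6 = 161.37
  [6.5→12.5]: (24.29+7.24)/2 × 6 = 94.59
  [12.5→13.5]: (7.24+5.91)/2 × 1 = 6.575
  Sum = 269.91 mg/L·h

AUC = 270 mg/L·h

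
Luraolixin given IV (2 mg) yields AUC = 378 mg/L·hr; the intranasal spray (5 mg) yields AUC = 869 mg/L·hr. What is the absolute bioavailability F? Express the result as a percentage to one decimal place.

F = 92.0%

F = (AUC_ev / D_ev) / (AUC_iv / D_iv)
  = (869/5) / (378/2)
  = 173.8 / 189 = 0.9196
  = 91.96%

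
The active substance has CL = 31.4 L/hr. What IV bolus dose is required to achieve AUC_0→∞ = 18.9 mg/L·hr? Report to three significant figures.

Dose = 593 mg

Dose_iv = CL × AUC_0→∞
     = 31.4 × 18.9 = 593.46 mg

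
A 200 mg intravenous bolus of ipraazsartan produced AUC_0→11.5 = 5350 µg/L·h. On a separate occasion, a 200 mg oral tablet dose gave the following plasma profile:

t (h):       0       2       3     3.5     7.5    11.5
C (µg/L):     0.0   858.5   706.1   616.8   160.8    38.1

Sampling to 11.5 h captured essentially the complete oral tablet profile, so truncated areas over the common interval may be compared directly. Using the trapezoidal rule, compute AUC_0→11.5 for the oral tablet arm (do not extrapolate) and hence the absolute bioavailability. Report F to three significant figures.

F = 0.734

Trapezoidal AUC_0→11.5 (oral tablet):
  [0→2]: (0.0+858.5)/2 × 2 = 858.5
  [2→3]: (858.5+706.1)/2 × 1 = 782.3
  [3→3.5]: (706.1+616.8)/2 × 0.5 = 330.725
  [3.5→7.5]: (616.8+160.8)/2 × 4 = 1555.2
  [7.5→11.5]: (160.8+38.1)/2 × 4 = 397.8
  Sum = 3924.525 µg/L·h
F = (AUC_ev/D_ev)/(AUC_iv/D_iv) = (3924.525/200)/(5350/200) = 19.622625/26.75 = 0.7336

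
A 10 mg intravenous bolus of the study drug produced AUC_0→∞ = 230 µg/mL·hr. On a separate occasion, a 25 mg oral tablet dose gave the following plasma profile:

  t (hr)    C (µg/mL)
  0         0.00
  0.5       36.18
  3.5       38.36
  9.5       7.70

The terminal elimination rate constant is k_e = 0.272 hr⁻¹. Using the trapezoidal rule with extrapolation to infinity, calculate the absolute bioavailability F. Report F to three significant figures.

Trapezoidal AUC_0→9.5 (oral tablet):
  [0→0.5]: (0.00+36.18)/2 × 0.5 = 9.045
  [0.5→3.5]: (36.18+38.36)/2 × 3 = 111.81
  [3.5→9.5]: (38.36+7.70)/2 × 6 = 138.18
  Sum = 259.035 µg/mL·hr
Tail: C_last/k_e = 7.70/0.272 = 28.309
AUC_0→∞ (oral tablet) = 259.035 + 28.309 = 287.344 µg/mL·hr
F = (AUC_ev/D_ev)/(AUC_iv/D_iv) = (287.344/25)/(230/10) = 11.49376/23 = 0.4997

F = 0.500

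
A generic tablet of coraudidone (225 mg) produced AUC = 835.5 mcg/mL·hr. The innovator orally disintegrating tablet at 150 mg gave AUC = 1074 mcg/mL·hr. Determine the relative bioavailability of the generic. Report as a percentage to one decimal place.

F_rel = (AUC_test/D_test) / (AUC_ref/D_ref)
      = (835.5/225) / (1074/150)
      = 3.71333 / 7.16 = 0.5186 = 51.86%

F_rel = 51.9%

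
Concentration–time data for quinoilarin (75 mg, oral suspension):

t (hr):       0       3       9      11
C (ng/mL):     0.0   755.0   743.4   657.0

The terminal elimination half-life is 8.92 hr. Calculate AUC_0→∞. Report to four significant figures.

AUC = 15480 ng/mL·hr

Trapezoidal AUC_0→11:
  [0→3]: (0.0+755.0)/2 × 3 = 1132.5
  [3→9]: (755.0+743.4)/2 × 6 = 4495.2
  [9→11]: (743.4+657.0)/2 × 2 = 1400.4
  Sum = 7028.1 ng/mL·hr
k_e = ln2 / t½ = 0.693147 / 8.92 = 0.0777 hr^-1
Extrapolated tail: C_last / k_e = 657.0 / 0.0777 = 8455.598
AUC_0→∞ = 7028.1 + 8455.598 = 15483.698 ng/mL·hr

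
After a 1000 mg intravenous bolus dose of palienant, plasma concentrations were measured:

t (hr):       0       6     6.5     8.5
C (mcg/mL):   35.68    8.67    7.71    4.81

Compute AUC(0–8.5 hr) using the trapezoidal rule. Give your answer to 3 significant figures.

AUC = 150 mcg/mL·hr

Trapezoidal AUC_0→8.5:
  [0→6]: (35.68+8.67)/2 × 6 = 133.05
  [6→6.5]: (8.67+7.71)/2 × 0.5 = 4.095
  [6.5→8.5]: (7.71+4.81)/2 × 2 = 12.52
  Sum = 149.665 mcg/mL·hr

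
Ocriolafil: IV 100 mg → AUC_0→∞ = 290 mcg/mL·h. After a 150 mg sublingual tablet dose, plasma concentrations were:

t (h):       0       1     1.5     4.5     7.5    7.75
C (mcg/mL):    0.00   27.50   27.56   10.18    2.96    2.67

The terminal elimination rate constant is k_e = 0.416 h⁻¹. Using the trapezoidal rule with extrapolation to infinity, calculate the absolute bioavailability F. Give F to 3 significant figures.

F = 0.255

Trapezoidal AUC_0→7.75 (sublingual tablet):
  [0→1]: (0.00+27.50)/2 × 1 = 13.75
  [1→1.5]: (27.50+27.56)/2 × 0.5 = 13.765
  [1.5→4.5]: (27.56+10.18)/2 × 3 = 56.61
  [4.5→7.5]: (10.18+2.96)/2 × 3 = 19.71
  [7.5→7.75]: (2.96+2.67)/2 × 0.25 = 0.70375
  Sum = 104.53875 mcg/mL·h
Tail: C_last/k_e = 2.67/0.416 = 6.418
AUC_0→∞ (sublingual tablet) = 104.53875 + 6.418 = 110.95675 mcg/mL·h
F = (AUC_ev/D_ev)/(AUC_iv/D_iv) = (110.95675/150)/(290/100) = 0.739712/2.9 = 0.2551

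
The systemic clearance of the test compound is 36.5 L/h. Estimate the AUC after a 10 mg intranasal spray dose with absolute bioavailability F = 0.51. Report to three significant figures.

AUC_0→∞ = F × Dose / CL
        = 0.51 × 10 / 36.5 = 0.139726 mg/L·h

AUC = 0.140 mg/L·h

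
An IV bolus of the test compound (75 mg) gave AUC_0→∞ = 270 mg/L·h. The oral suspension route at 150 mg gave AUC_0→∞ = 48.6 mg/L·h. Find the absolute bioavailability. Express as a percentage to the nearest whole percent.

F = (AUC_ev / D_ev) / (AUC_iv / D_iv)
  = (48.6/150) / (270/75)
  = 0.324 / 3.6 = 0.0900
  = 9.00%

F = 9%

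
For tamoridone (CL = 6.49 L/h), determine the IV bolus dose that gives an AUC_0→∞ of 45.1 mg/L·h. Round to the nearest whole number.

Dose_iv = CL × AUC_0→∞
     = 6.49 × 45.1 = 292.699 mg

Dose = 293 mg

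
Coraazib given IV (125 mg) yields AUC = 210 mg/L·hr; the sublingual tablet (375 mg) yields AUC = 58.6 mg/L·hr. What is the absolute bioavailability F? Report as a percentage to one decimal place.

F = 9.3%

F = (AUC_ev / D_ev) / (AUC_iv / D_iv)
  = (58.6/375) / (210/125)
  = 0.156267 / 1.68 = 0.0930
  = 9.30%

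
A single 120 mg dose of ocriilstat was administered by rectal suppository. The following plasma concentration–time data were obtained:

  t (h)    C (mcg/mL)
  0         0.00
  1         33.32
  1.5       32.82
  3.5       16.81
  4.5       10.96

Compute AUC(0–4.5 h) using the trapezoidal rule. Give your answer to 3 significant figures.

Trapezoidal AUC_0→4.5:
  [0→1]: (0.00+33.32)/2 × 1 = 16.66
  [1→1.5]: (33.32+32.82)/2 × 0.5 = 16.535
  [1.5→3.5]: (32.82+16.81)/2 × 2 = 49.63
  [3.5→4.5]: (16.81+10.96)/2 × 1 = 13.885
  Sum = 96.71 mcg/mL·h

AUC = 96.7 mcg/mL·h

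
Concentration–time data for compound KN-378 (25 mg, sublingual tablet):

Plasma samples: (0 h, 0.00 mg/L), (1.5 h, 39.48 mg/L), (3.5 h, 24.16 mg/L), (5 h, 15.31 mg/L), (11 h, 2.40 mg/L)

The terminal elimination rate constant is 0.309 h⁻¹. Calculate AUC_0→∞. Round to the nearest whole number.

AUC = 184 mg/L·h

Trapezoidal AUC_0→11:
  [0→1.5]: (0.00+39.48)/2 × 1.5 = 29.61
  [1.5→3.5]: (39.48+24.16)/2 × 2 = 63.64
  [3.5→5]: (24.16+15.31)/2 × 1.5 = 29.6025
  [5→11]: (15.31+2.40)/2 × 6 = 53.13
  Sum = 175.9825 mg/L·h
Extrapolated tail: C_last / k_e = 2.40 / 0.309 = 7.767
AUC_0→∞ = 175.9825 + 7.767 = 183.7495 mg/L·h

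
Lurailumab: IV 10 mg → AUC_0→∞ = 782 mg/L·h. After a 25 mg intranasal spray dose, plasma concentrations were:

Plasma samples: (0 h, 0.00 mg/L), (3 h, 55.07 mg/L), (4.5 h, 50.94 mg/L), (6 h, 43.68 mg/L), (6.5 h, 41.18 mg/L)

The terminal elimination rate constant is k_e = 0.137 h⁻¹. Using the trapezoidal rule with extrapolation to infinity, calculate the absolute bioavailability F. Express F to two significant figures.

F = 0.28

Trapezoidal AUC_0→6.5 (intranasal spray):
  [0→3]: (0.00+55.07)/2 × 3 = 82.605
  [3→4.5]: (55.07+50.94)/2 × 1.5 = 79.5075
  [4.5→6]: (50.94+43.68)/2 × 1.5 = 70.965
  [6→6.5]: (43.68+41.18)/2 × 0.5 = 21.215
  Sum = 254.2925 mg/L·h
Tail: C_last/k_e = 41.18/0.137 = 300.584
AUC_0→∞ (intranasal spray) = 254.2925 + 300.584 = 554.8765 mg/L·h
F = (AUC_ev/D_ev)/(AUC_iv/D_iv) = (554.8765/25)/(782/10) = 22.19506/78.2 = 0.2838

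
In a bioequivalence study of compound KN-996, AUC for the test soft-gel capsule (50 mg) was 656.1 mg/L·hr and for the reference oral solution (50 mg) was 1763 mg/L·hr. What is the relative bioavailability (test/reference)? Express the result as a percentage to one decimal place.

F_rel = 37.2%

F_rel = (AUC_test/D_test) / (AUC_ref/D_ref)
      = (656.1/50) / (1763/50)
      = 13.122 / 35.26 = 0.3721 = 37.21%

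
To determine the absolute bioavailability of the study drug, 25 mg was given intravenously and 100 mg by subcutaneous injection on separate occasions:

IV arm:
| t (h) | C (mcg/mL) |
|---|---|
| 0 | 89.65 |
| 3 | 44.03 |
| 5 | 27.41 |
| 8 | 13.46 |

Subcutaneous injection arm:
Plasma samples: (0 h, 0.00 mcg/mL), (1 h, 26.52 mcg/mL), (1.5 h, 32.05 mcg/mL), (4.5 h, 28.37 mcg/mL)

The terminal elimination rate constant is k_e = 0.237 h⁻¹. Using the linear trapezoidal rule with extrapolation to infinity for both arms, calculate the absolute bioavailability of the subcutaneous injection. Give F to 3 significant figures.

F = 0.153

Trapezoidal AUC_0→8 (IV):
  [0→3]: (89.65+44.03)/2 × 3 = 200.52
  [3→5]: (44.03+27.41)/2 × 2 = 71.44
  [5→8]: (27.41+13.46)/2 × 3 = 61.305
  Sum = 333.265 mcg/mL·h
IV tail: 13.46/0.237 = 56.793; AUC_iv,0→∞ = 333.265 + 56.793 = 390.058 mcg/mL·h
Trapezoidal AUC_0→4.5 (subcutaneous injection):
  [0→1]: (0.00+26.52)/2 × 1 = 13.26
  [1→1.5]: (26.52+32.05)/2 × 0.5 = 14.6425
  [1.5→4.5]: (32.05+28.37)/2 × 3 = 90.63
  Sum = 118.5325 mcg/mL·h
subcutaneous injection tail: 28.37/0.237 = 119.705; AUC_ev,0→∞ = 118.5325 + 119.705 = 238.2375 mcg/mL·h
F = (AUC_ev/D_ev)/(AUC_iv/D_iv) = (238.2375/100)/(390.058/25) = 2.382375/15.60232 = 0.1527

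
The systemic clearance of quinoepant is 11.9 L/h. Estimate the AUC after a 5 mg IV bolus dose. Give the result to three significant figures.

AUC = 0.420 mg/L·h

AUC_0→∞ = Dose_iv / CL
        = 5 / 11.9 = 0.420168 mg/L·h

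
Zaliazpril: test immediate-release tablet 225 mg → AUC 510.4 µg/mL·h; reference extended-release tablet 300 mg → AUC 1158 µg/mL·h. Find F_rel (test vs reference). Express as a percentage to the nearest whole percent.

F_rel = 59%

F_rel = (AUC_test/D_test) / (AUC_ref/D_ref)
      = (510.4/225) / (1158/300)
      = 2.26844 / 3.86 = 0.5877 = 58.77%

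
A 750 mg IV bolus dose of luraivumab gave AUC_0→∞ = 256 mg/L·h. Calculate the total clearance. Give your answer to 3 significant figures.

CL = Dose_iv / AUC_0→∞
   = 750 / 256 = 2.9296875 L/h

CL = 2.93 L/h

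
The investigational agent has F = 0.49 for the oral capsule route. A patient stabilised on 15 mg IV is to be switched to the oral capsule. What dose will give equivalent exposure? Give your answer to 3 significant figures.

D_oral = 30.6 mg

For equal systemic exposure: F × D_ev = D_iv
D_ev = D_iv / F = 15 / 0.49 = 30.6122 mg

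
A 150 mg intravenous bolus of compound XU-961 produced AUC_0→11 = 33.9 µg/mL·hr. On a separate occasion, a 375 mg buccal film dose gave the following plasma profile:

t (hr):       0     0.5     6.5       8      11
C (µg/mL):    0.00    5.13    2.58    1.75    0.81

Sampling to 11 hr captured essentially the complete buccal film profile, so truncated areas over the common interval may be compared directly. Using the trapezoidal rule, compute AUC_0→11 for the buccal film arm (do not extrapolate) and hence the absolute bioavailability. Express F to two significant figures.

F = 0.37

Trapezoidal AUC_0→11 (buccal film):
  [0→0.5]: (0.00+5.13)/2 × 0.5 = 1.2825
  [0.5→6.5]: (5.13+2.58)/2 × 6 = 23.13
  [6.5→8]: (2.58+1.75)/2 × 1.5 = 3.2475
  [8→11]: (1.75+0.81)/2 × 3 = 3.84
  Sum = 31.5 µg/mL·hr
F = (AUC_ev/D_ev)/(AUC_iv/D_iv) = (31.5/375)/(33.9/150) = 0.084/0.226 = 0.3717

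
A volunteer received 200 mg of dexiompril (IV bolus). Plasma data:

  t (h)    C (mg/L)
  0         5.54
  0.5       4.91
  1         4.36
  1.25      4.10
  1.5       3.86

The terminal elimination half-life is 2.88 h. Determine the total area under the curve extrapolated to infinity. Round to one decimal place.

Trapezoidal AUC_0→1.5:
  [0→0.5]: (5.54+4.91)/2 × 0.5 = 2.6125
  [0.5→1]: (4.91+4.36)/2 × 0.5 = 2.3175
  [1→1.25]: (4.36+4.10)/2 × 0.25 = 1.0575
  [1.25→1.5]: (4.10+3.86)/2 × 0.25 = 0.995
  Sum = 6.9825 mg/L·h
k_e = ln2 / t½ = 0.693147 / 2.88 = 0.2407 h^-1
Extrapolated tail: C_last / k_e = 3.86 / 0.2407 = 16.037
AUC_0→∞ = 6.9825 + 16.037 = 23.0195 mg/L·h

AUC = 23.0 mg/L·h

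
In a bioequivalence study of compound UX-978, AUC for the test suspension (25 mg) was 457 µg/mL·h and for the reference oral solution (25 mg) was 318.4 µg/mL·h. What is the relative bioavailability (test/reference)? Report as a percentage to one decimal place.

F_rel = (AUC_test/D_test) / (AUC_ref/D_ref)
      = (457/25) / (318.4/25)
      = 18.28 / 12.736 = 1.4353 = 143.53%

F_rel = 143.5%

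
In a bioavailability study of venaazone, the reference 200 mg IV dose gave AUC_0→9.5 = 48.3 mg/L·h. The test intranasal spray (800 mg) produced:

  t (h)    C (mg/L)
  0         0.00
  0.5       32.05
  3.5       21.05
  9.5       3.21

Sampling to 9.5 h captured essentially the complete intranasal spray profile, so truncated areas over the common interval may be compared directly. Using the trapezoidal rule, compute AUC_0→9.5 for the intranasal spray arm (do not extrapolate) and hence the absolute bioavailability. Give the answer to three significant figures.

Trapezoidal AUC_0→9.5 (intranasal spray):
  [0→0.5]: (0.00+32.05)/2 × 0.5 = 8.0125
  [0.5→3.5]: (32.05+21.05)/2 × 3 = 79.65
  [3.5→9.5]: (21.05+3.21)/2 × 6 = 72.78
  Sum = 160.4425 mg/L·h
F = (AUC_ev/D_ev)/(AUC_iv/D_iv) = (160.4425/800)/(48.3/200) = 0.200553/0.2415 = 0.8304

F = 0.830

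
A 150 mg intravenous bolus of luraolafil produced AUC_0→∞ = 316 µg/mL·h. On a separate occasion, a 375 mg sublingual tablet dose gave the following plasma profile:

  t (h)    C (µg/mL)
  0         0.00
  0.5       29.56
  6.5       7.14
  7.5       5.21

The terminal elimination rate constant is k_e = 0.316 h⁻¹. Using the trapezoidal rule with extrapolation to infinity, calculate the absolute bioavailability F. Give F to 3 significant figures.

Trapezoidal AUC_0→7.5 (sublingual tablet):
  [0→0.5]: (0.00+29.56)/2 × 0.5 = 7.39
  [0.5→6.5]: (29.56+7.14)/2 × 6 = 110.1
  [6.5→7.5]: (7.14+5.21)/2 × 1 = 6.175
  Sum = 123.665 µg/mL·h
Tail: C_last/k_e = 5.21/0.316 = 16.487
AUC_0→∞ (sublingual tablet) = 123.665 + 16.487 = 140.152 µg/mL·h
F = (AUC_ev/D_ev)/(AUC_iv/D_iv) = (140.152/375)/(316/150) = 0.373739/2.10667 = 0.1774

F = 0.177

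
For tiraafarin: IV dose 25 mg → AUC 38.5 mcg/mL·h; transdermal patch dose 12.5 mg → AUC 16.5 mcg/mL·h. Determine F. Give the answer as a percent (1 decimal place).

F = (AUC_ev / D_ev) / (AUC_iv / D_iv)
  = (16.5/12.5) / (38.5/25)
  = 1.32 / 1.54 = 0.8571
  = 85.71%

F = 85.7%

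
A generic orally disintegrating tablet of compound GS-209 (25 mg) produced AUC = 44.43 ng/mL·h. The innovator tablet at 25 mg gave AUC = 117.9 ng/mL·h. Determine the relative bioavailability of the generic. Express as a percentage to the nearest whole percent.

F_rel = 38%

F_rel = (AUC_test/D_test) / (AUC_ref/D_ref)
      = (44.43/25) / (117.9/25)
      = 1.7772 / 4.716 = 0.3768 = 37.68%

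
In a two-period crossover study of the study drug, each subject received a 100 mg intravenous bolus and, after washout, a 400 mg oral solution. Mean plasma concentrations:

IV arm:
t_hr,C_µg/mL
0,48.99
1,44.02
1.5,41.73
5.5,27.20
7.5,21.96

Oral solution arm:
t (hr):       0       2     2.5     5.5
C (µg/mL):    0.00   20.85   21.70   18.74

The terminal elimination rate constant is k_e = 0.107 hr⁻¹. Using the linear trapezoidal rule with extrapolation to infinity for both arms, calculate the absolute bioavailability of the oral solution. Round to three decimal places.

Trapezoidal AUC_0→7.5 (IV):
  [0→1]: (48.99+44.02)/2 × 1 = 46.505
  [1→1.5]: (44.02+41.73)/2 × 0.5 = 21.4375
  [1.5→5.5]: (41.73+27.20)/2 × 4 = 137.86
  [5.5→7.5]: (27.20+21.96)/2 × 2 = 49.16
  Sum = 254.9625 µg/mL·hr
IV tail: 21.96/0.107 = 205.234; AUC_iv,0→∞ = 254.9625 + 205.234 = 460.1965 µg/mL·hr
Trapezoidal AUC_0→5.5 (oral solution):
  [0→2]: (0.00+20.85)/2 × 2 = 20.85
  [2→2.5]: (20.85+21.70)/2 × 0.5 = 10.6375
  [2.5→5.5]: (21.70+18.74)/2 × 3 = 60.66
  Sum = 92.1475 µg/mL·hr
oral solution tail: 18.74/0.107 = 175.140; AUC_ev,0→∞ = 92.1475 + 175.140 = 267.2875 µg/mL·hr
F = (AUC_ev/D_ev)/(AUC_iv/D_iv) = (267.2875/400)/(460.1965/100) = 0.66821875/4.601965 = 0.1452

F = 0.145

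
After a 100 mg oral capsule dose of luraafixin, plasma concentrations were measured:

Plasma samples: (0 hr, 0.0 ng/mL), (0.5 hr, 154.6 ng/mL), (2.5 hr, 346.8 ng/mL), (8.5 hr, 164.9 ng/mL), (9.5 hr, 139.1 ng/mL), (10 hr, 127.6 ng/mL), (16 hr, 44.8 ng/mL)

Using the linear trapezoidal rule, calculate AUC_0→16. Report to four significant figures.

Trapezoidal AUC_0→16:
  [0→0.5]: (0.0+154.6)/2 × 0.5 = 38.65
  [0.5→2.5]: (154.6+346.8)/2 × 2 = 501.4
  [2.5→8.5]: (346.8+164.9)/2 × 6 = 1535.1
  [8.5→9.5]: (164.9+139.1)/2 × 1 = 152.0
  [9.5→10]: (139.1+127.6)/2 × 0.5 = 66.675
  [10→16]: (127.6+44.8)/2 × 6 = 517.2
  Sum = 2811.025 ng/mL·hr

AUC = 2811 ng/mL·hr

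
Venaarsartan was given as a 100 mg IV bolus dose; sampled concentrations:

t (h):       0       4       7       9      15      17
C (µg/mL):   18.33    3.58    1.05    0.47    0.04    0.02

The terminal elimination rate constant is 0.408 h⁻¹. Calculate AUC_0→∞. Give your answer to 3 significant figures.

AUC = 53.9 µg/mL·h

Trapezoidal AUC_0→17:
  [0→4]: (18.33+3.58)/2 × 4 = 43.82
  [4→7]: (3.58+1.05)/2 × 3 = 6.945
  [7→9]: (1.05+0.47)/2 × 2 = 1.52
  [9→15]: (0.47+0.04)/2 × 6 = 1.53
  [15→17]: (0.04+0.02)/2 × 2 = 0.06
  Sum = 53.875 µg/mL·h
Extrapolated tail: C_last / k_e = 0.02 / 0.408 = 0.049
AUC_0→∞ = 53.875 + 0.049 = 53.924 µg/mL·h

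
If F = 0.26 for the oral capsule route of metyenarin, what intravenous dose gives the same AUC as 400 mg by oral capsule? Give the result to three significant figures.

Systemic exposure from an extravascular dose = F × D_ev, so the equivalent IV dose is F × D_ev.
D_iv = F × D_ev = 0.26 × 400 = 104 mg

D_iv = 104 mg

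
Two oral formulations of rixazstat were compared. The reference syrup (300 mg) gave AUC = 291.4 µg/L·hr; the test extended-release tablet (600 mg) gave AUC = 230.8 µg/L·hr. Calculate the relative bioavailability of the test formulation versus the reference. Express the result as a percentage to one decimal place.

F_rel = 39.6%

F_rel = (AUC_test/D_test) / (AUC_ref/D_ref)
      = (230.8/600) / (291.4/300)
      = 0.384667 / 0.971333 = 0.3960 = 39.60%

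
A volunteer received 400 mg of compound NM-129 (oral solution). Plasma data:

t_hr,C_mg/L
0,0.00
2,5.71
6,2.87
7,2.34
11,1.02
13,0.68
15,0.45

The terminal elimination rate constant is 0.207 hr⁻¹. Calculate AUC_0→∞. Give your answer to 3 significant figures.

AUC = 37.2 mg/L·hr

Trapezoidal AUC_0→15:
  [0→2]: (0.00+5.71)/2 × 2 = 5.71
  [2→6]: (5.71+2.87)/2 × 4 = 17.16
  [6→7]: (2.87+2.34)/2 × 1 = 2.605
  [7→11]: (2.34+1.02)/2 × 4 = 6.72
  [11→13]: (1.02+0.68)/2 × 2 = 1.7
  [13→15]: (0.68+0.45)/2 × 2 = 1.13
  Sum = 35.025 mg/L·hr
Extrapolated tail: C_last / k_e = 0.45 / 0.207 = 2.174
AUC_0→∞ = 35.025 + 2.174 = 37.199 mg/L·hr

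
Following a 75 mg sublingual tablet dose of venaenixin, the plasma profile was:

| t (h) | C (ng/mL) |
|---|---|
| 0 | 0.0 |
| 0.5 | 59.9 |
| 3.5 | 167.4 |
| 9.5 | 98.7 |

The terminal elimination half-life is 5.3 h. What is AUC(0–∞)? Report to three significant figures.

AUC = 1910 ng/mL·h

Trapezoidal AUC_0→9.5:
  [0→0.5]: (0.0+59.9)/2 × 0.5 = 14.975
  [0.5→3.5]: (59.9+167.4)/2 × 3 = 340.95
  [3.5→9.5]: (167.4+98.7)/2 × 6 = 798.3
  Sum = 1154.225 ng/mL·h
k_e = ln2 / t½ = 0.693147 / 5.3 = 0.1308 h^-1
Extrapolated tail: C_last / k_e = 98.7 / 0.1308 = 754.587
AUC_0→∞ = 1154.225 + 754.587 = 1908.812 ng/mL·h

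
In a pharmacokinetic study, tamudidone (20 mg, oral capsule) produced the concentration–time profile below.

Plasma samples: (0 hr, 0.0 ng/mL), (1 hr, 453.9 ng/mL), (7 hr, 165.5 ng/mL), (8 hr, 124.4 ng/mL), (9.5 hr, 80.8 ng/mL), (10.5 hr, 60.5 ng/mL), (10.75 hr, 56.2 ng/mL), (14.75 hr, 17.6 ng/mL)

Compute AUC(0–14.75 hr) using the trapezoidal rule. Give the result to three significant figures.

AUC = 2620 ng/mL·hr

Trapezoidal AUC_0→14.75:
  [0→1]: (0.0+453.9)/2 × 1 = 226.95
  [1→7]: (453.9+165.5)/2 × 6 = 1858.2
  [7→8]: (165.5+124.4)/2 × 1 = 144.95
  [8→9.5]: (124.4+80.8)/2 × 1.5 = 153.9
  [9.5→10.5]: (80.8+60.5)/2 × 1 = 70.65
  [10.5→10.75]: (60.5+56.2)/2 × 0.25 = 14.5875
  [10.75→14.75]: (56.2+17.6)/2 × 4 = 147.6
  Sum = 2616.8375 ng/mL·hr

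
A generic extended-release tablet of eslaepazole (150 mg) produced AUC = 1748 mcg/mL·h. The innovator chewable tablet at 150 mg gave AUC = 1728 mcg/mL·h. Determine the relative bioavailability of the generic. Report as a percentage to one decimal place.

F_rel = 101.2%

F_rel = (AUC_test/D_test) / (AUC_ref/D_ref)
      = (1748/150) / (1728/150)
      = 11.6533 / 11.52 = 1.0116 = 101.16%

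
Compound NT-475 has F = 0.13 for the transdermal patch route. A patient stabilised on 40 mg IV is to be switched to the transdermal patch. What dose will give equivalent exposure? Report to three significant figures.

D_transdermal = 308 mg

For equal systemic exposure: F × D_ev = D_iv
D_ev = D_iv / F = 40 / 0.13 = 307.692 mg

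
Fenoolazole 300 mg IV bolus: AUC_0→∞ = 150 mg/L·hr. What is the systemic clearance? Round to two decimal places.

CL = 2.00 L/hr

CL = Dose_iv / AUC_0→∞
   = 300 / 150 = 2 L/hr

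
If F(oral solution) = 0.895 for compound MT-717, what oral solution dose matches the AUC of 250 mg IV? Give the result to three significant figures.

For equal systemic exposure: F × D_ev = D_iv
D_ev = D_iv / F = 250 / 0.895 = 279.33 mg

D_oral = 279 mg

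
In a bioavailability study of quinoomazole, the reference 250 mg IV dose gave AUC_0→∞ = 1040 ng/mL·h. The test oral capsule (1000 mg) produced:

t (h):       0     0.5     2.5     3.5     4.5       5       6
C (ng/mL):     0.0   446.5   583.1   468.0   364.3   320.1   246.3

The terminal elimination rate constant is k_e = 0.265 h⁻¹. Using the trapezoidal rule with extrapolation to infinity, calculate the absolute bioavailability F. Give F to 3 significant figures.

F = 0.833

Trapezoidal AUC_0→6 (oral capsule):
  [0→0.5]: (0.0+446.5)/2 × 0.5 = 111.625
  [0.5→2.5]: (446.5+583.1)/2 × 2 = 1029.6
  [2.5→3.5]: (583.1+468.0)/2 × 1 = 525.55
  [3.5→4.5]: (468.0+364.3)/2 × 1 = 416.15
  [4.5→5]: (364.3+320.1)/2 × 0.5 = 171.1
  [5→6]: (320.1+246.3)/2 × 1 = 283.2
  Sum = 2537.225 ng/mL·h
Tail: C_last/k_e = 246.3/0.265 = 929.434
AUC_0→∞ (oral capsule) = 2537.225 + 929.434 = 3466.659 ng/mL·h
F = (AUC_ev/D_ev)/(AUC_iv/D_iv) = (3466.659/1000)/(1040/250) = 3.466659/4.16 = 0.8333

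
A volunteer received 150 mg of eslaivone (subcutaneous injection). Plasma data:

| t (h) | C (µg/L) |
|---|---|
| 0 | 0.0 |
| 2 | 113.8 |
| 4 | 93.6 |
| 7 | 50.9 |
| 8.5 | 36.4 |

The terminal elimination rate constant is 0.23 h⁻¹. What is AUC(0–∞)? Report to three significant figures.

AUC = 762 µg/L·h

Trapezoidal AUC_0→8.5:
  [0→2]: (0.0+113.8)/2 × 2 = 113.8
  [2→4]: (113.8+93.6)/2 × 2 = 207.4
  [4→7]: (93.6+50.9)/2 × 3 = 216.75
  [7→8.5]: (50.9+36.4)/2 × 1.5 = 65.475
  Sum = 603.425 µg/L·h
Extrapolated tail: C_last / k_e = 36.4 / 0.23 = 158.261
AUC_0→∞ = 603.425 + 158.261 = 761.686 µg/L·h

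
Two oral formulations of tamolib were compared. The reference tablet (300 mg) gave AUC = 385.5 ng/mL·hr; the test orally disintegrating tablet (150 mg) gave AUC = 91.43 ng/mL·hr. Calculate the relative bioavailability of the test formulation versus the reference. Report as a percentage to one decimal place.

F_rel = 47.4%

F_rel = (AUC_test/D_test) / (AUC_ref/D_ref)
      = (91.43/150) / (385.5/300)
      = 0.609533 / 1.285 = 0.4743 = 47.43%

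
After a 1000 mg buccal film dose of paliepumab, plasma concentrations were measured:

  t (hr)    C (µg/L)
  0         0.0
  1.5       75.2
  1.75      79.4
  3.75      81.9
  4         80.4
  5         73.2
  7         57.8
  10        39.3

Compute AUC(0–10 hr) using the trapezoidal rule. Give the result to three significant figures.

Trapezoidal AUC_0→10:
  [0→1.5]: (0.0+75.2)/2 × 1.5 = 56.4
  [1.5→1.75]: (75.2+79.4)/2 × 0.25 = 19.325
  [1.75→3.75]: (79.4+81.9)/2 × 2 = 161.3
  [3.75→4]: (81.9+80.4)/2 × 0.25 = 20.2875
  [4→5]: (80.4+73.2)/2 × 1 = 76.8
  [5→7]: (73.2+57.8)/2 × 2 = 131.0
  [7→10]: (57.8+39.3)/2 × 3 = 145.65
  Sum = 610.7625 µg/L·hr

AUC = 611 µg/L·hr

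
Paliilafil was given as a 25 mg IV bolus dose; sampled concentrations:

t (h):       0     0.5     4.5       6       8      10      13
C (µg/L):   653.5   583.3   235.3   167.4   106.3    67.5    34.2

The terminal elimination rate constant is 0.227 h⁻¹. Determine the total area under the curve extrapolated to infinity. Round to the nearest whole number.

Trapezoidal AUC_0→13:
  [0→0.5]: (653.5+583.3)/2 × 0.5 = 309.2
  [0.5→4.5]: (583.3+235.3)/2 × 4 = 1637.2
  [4.5→6]: (235.3+167.4)/2 × 1.5 = 302.025
  [6→8]: (167.4+106.3)/2 × 2 = 273.7
  [8→10]: (106.3+67.5)/2 × 2 = 173.8
  [10→13]: (67.5+34.2)/2 × 3 = 152.55
  Sum = 2848.475 µg/L·h
Extrapolated tail: C_last / k_e = 34.2 / 0.227 = 150.661
AUC_0→∞ = 2848.475 + 150.661 = 2999.136 µg/L·h

AUC = 2999 µg/L·h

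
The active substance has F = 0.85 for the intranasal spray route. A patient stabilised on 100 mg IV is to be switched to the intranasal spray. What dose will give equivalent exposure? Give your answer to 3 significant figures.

D_intranasal = 118 mg

For equal systemic exposure: F × D_ev = D_iv
D_ev = D_iv / F = 100 / 0.85 = 117.647 mg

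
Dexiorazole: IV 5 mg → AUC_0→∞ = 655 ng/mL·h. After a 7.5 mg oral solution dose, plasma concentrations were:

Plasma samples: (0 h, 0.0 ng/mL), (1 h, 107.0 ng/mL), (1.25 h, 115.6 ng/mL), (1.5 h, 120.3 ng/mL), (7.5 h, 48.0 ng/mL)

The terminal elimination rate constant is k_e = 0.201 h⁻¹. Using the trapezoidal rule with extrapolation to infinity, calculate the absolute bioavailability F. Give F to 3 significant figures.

F = 0.870

Trapezoidal AUC_0→7.5 (oral solution):
  [0→1]: (0.0+107.0)/2 × 1 = 53.5
  [1→1.25]: (107.0+115.6)/2 × 0.25 = 27.825
  [1.25→1.5]: (115.6+120.3)/2 × 0.25 = 29.4875
  [1.5→7.5]: (120.3+48.0)/2 × 6 = 504.9
  Sum = 615.7125 ng/mL·h
Tail: C_last/k_e = 48.0/0.201 = 238.806
AUC_0→∞ (oral solution) = 615.7125 + 238.806 = 854.5185 ng/mL·h
F = (AUC_ev/D_ev)/(AUC_iv/D_iv) = (854.5185/7.5)/(655/5) = 113.9358/131 = 0.8697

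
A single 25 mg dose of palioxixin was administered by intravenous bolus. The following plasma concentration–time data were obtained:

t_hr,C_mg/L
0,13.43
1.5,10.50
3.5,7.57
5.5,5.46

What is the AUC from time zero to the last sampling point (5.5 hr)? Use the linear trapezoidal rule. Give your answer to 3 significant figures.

AUC = 49.0 mg/L·hr

Trapezoidal AUC_0→5.5:
  [0→1.5]: (13.43+10.50)/2 × 1.5 = 17.9475
  [1.5→3.5]: (10.50+7.57)/2 × 2 = 18.07
  [3.5→5.5]: (7.57+5.46)/2 × 2 = 13.03
  Sum = 49.0475 mg/L·hr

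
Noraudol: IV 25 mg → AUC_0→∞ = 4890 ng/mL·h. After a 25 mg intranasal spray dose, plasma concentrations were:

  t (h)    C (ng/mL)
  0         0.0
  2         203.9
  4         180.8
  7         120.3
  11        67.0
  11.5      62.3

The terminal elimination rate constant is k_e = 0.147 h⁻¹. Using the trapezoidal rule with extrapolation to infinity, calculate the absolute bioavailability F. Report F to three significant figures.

F = 0.383

Trapezoidal AUC_0→11.5 (intranasal spray):
  [0→2]: (0.0+203.9)/2 × 2 = 203.9
  [2→4]: (203.9+180.8)/2 × 2 = 384.7
  [4→7]: (180.8+120.3)/2 × 3 = 451.65
  [7→11]: (120.3+67.0)/2 × 4 = 374.6
  [11→11.5]: (67.0+62.3)/2 × 0.5 = 32.325
  Sum = 1447.175 ng/mL·h
Tail: C_last/k_e = 62.3/0.147 = 423.810
AUC_0→∞ (intranasal spray) = 1447.175 + 423.810 = 1870.985 ng/mL·h
F = (AUC_ev/D_ev)/(AUC_iv/D_iv) = (1870.985/25)/(4890/25) = 74.8394/195.6 = 0.3826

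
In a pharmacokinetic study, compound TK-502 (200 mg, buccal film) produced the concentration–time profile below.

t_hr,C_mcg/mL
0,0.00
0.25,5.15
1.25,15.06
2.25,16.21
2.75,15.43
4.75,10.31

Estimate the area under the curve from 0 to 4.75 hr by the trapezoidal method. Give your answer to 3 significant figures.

AUC = 60.0 mcg/mL·hr

Trapezoidal AUC_0→4.75:
  [0→0.25]: (0.00+5.15)/2 × 0.25 = 0.64375
  [0.25→1.25]: (5.15+15.06)/2 × 1 = 10.105
  [1.25→2.25]: (15.06+16.21)/2 × 1 = 15.635
  [2.25→2.75]: (16.21+15.43)/2 × 0.5 = 7.91
  [2.75→4.75]: (15.43+10.31)/2 × 2 = 25.74
  Sum = 60.03375 mcg/mL·hr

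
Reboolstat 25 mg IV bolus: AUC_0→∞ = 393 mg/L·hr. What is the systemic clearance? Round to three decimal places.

CL = 0.064 L/hr

CL = Dose_iv / AUC_0→∞
   = 25 / 393 = 0.0636132 L/hr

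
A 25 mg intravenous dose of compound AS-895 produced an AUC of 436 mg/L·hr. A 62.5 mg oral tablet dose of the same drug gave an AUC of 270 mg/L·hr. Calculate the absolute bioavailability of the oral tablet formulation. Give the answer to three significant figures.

F = 0.248

F = (AUC_ev / D_ev) / (AUC_iv / D_iv)
  = (270/62.5) / (436/25)
  = 4.32 / 17.44 = 0.2477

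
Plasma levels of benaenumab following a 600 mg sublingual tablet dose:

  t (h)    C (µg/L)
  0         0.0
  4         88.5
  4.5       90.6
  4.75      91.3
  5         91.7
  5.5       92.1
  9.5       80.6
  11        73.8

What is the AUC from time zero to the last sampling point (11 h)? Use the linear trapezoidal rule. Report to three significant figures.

AUC = 775 µg/L·h

Trapezoidal AUC_0→11:
  [0→4]: (0.0+88.5)/2 × 4 = 177.0
  [4→4.5]: (88.5+90.6)/2 × 0.5 = 44.775
  [4.5→4.75]: (90.6+91.3)/2 × 0.25 = 22.7375
  [4.75→5]: (91.3+91.7)/2 × 0.25 = 22.875
  [5→5.5]: (91.7+92.1)/2 × 0.5 = 45.95
  [5.5→9.5]: (92.1+80.6)/2 × 4 = 345.4
  [9.5→11]: (80.6+73.8)/2 × 1.5 = 115.8
  Sum = 774.5375 µg/L·h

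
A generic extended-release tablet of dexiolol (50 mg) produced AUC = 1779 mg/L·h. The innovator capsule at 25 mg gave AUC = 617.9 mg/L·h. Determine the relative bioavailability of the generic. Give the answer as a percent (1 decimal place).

F_rel = (AUC_test/D_test) / (AUC_ref/D_ref)
      = (1779/50) / (617.9/25)
      = 35.58 / 24.716 = 1.4396 = 143.96%

F_rel = 144.0%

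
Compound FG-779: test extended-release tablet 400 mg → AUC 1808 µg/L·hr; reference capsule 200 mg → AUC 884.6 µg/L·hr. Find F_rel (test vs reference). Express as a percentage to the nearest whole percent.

F_rel = 102%

F_rel = (AUC_test/D_test) / (AUC_ref/D_ref)
      = (1808/400) / (884.6/200)
      = 4.52 / 4.423 = 1.0219 = 102.19%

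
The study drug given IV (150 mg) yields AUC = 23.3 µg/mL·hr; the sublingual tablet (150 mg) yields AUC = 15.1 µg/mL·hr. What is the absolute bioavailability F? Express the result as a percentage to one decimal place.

F = (AUC_ev / D_ev) / (AUC_iv / D_iv)
  = (15.1/150) / (23.3/150)
  = 0.100667 / 0.155333 = 0.6481
  = 64.81%

F = 64.8%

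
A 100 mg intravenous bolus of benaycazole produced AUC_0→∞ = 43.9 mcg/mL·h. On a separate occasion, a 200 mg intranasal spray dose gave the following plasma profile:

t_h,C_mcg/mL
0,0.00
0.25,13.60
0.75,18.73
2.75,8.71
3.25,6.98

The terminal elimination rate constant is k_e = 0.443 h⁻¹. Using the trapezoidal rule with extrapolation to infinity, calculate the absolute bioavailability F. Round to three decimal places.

F = 0.648

Trapezoidal AUC_0→3.25 (intranasal spray):
  [0→0.25]: (0.00+13.60)/2 × 0.25 = 1.7
  [0.25→0.75]: (13.60+18.73)/2 × 0.5 = 8.0825
  [0.75→2.75]: (18.73+8.71)/2 × 2 = 27.44
  [2.75→3.25]: (8.71+6.98)/2 × 0.5 = 3.9225
  Sum = 41.145 mcg/mL·h
Tail: C_last/k_e = 6.98/0.443 = 15.756
AUC_0→∞ (intranasal spray) = 41.145 + 15.756 = 56.901 mcg/mL·h
F = (AUC_ev/D_ev)/(AUC_iv/D_iv) = (56.901/200)/(43.9/100) = 0.284505/0.439 = 0.6481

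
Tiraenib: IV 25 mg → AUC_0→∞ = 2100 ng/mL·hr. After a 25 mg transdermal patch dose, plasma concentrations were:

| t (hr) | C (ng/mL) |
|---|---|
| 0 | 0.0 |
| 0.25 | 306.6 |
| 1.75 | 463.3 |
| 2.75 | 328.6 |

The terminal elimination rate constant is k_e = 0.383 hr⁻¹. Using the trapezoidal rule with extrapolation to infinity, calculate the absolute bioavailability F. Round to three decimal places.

F = 0.890

Trapezoidal AUC_0→2.75 (transdermal patch):
  [0→0.25]: (0.0+306.6)/2 × 0.25 = 38.325
  [0.25→1.75]: (306.6+463.3)/2 × 1.5 = 577.425
  [1.75→2.75]: (463.3+328.6)/2 × 1 = 395.95
  Sum = 1011.7 ng/mL·hr
Tail: C_last/k_e = 328.6/0.383 = 857.963
AUC_0→∞ (transdermal patch) = 1011.7 + 857.963 = 1869.663 ng/mL·hr
F = (AUC_ev/D_ev)/(AUC_iv/D_iv) = (1869.663/25)/(2100/25) = 74.78652/84 = 0.8903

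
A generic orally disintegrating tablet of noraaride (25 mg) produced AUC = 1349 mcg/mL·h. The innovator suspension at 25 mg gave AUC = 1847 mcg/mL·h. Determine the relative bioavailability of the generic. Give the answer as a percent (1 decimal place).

F_rel = (AUC_test/D_test) / (AUC_ref/D_ref)
      = (1349/25) / (1847/25)
      = 53.96 / 73.88 = 0.7304 = 73.04%

F_rel = 73.0%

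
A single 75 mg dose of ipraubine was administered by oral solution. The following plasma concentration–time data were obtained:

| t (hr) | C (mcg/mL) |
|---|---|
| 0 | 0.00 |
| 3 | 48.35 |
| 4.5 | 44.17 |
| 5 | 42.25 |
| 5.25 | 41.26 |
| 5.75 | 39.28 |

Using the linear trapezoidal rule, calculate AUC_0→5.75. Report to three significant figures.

Trapezoidal AUC_0→5.75:
  [0→3]: (0.00+48.35)/2 × 3 = 72.525
  [3→4.5]: (48.35+44.17)/2 × 1.5 = 69.39
  [4.5→5]: (44.17+42.25)/2 × 0.5 = 21.605
  [5→5.25]: (42.25+41.26)/2 × 0.25 = 10.43875
  [5.25→5.75]: (41.26+39.28)/2 × 0.5 = 20.135
  Sum = 194.09375 mcg/mL·hr

AUC = 194 mcg/mL·hr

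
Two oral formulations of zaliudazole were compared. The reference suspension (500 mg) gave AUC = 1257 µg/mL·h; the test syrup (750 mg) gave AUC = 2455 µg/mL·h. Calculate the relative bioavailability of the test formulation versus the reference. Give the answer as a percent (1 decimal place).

F_rel = 130.2%

F_rel = (AUC_test/D_test) / (AUC_ref/D_ref)
      = (2455/750) / (1257/500)
      = 3.27333 / 2.514 = 1.3020 = 130.20%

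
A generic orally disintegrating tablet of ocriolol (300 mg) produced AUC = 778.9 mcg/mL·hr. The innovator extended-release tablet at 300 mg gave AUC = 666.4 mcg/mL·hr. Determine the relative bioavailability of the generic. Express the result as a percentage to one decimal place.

F_rel = 116.9%

F_rel = (AUC_test/D_test) / (AUC_ref/D_ref)
      = (778.9/300) / (666.4/300)
      = 2.59633 / 2.22133 = 1.1688 = 116.88%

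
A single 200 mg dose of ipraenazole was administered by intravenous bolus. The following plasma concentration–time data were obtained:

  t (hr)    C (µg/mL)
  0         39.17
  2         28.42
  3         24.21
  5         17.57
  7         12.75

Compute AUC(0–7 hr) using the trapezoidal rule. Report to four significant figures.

Trapezoidal AUC_0→7:
  [0→2]: (39.17+28.42)/2 × 2 = 67.59
  [2→3]: (28.42+24.21)/2 × 1 = 26.315
  [3→5]: (24.21+17.57)/2 × 2 = 41.78
  [5→7]: (17.57+12.75)/2 × 2 = 30.32
  Sum = 166.005 µg/mL·hr

AUC = 166.0 µg/mL·hr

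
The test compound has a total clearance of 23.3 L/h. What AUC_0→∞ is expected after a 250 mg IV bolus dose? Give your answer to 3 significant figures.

AUC_0→∞ = Dose_iv / CL
        = 250 / 23.3 = 10.7296 mg/L·h

AUC = 10.7 mg/L·h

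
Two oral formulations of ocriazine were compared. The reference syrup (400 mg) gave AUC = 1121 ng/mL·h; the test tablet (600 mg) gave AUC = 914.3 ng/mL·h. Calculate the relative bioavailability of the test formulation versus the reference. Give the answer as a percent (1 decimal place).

F_rel = 54.4%

F_rel = (AUC_test/D_test) / (AUC_ref/D_ref)
      = (914.3/600) / (1121/400)
      = 1.52383 / 2.8025 = 0.5437 = 54.37%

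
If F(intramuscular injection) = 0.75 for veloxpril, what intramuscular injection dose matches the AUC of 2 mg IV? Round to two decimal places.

For equal systemic exposure: F × D_ev = D_iv
D_ev = D_iv / F = 2 / 0.75 = 2.66667 mg

D_intramuscular = 2.67 mg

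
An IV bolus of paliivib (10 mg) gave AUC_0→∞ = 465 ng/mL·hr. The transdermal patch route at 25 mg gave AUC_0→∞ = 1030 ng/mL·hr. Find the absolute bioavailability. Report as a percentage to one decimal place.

F = 88.6%

F = (AUC_ev / D_ev) / (AUC_iv / D_iv)
  = (1030/25) / (465/10)
  = 41.2 / 46.5 = 0.8860
  = 88.60%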